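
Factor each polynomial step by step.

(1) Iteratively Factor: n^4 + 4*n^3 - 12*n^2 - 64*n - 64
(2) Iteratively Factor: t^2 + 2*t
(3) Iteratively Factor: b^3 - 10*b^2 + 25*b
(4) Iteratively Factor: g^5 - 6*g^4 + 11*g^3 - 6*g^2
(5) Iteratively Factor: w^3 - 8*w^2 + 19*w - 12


(1) = (n - 4)*(n^3 + 8*n^2 + 20*n + 16) = (n - 4)*(n + 2)*(n^2 + 6*n + 8) = (n - 4)*(n + 2)*(n + 4)*(n + 2)
(2) = (t)*(t + 2)
(3) = (b)*(b^2 - 10*b + 25) = b*(b - 5)*(b - 5)
(4) = (g - 3)*(g^4 - 3*g^3 + 2*g^2) = g*(g - 3)*(g^3 - 3*g^2 + 2*g) = g*(g - 3)*(g - 1)*(g^2 - 2*g) = g^2*(g - 3)*(g - 1)*(g - 2)
(5) = (w - 3)*(w^2 - 5*w + 4) = (w - 3)*(w - 1)*(w - 4)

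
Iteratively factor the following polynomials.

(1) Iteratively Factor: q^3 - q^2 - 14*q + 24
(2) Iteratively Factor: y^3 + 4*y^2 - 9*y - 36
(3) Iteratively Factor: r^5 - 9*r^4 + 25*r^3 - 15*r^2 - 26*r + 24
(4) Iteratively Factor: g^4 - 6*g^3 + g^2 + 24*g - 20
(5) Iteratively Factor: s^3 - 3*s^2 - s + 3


(1) = (q - 2)*(q^2 + q - 12) = (q - 3)*(q - 2)*(q + 4)
(2) = (y - 3)*(y^2 + 7*y + 12) = (y - 3)*(y + 4)*(y + 3)
(3) = (r - 3)*(r^4 - 6*r^3 + 7*r^2 + 6*r - 8) = (r - 3)*(r + 1)*(r^3 - 7*r^2 + 14*r - 8) = (r - 3)*(r - 1)*(r + 1)*(r^2 - 6*r + 8) = (r - 3)*(r - 2)*(r - 1)*(r + 1)*(r - 4)
(4) = (g - 5)*(g^3 - g^2 - 4*g + 4) = (g - 5)*(g - 1)*(g^2 - 4) = (g - 5)*(g - 2)*(g - 1)*(g + 2)
(5) = (s - 1)*(s^2 - 2*s - 3) = (s - 3)*(s - 1)*(s + 1)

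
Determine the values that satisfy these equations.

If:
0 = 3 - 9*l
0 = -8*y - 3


Then:
l = 1/3
y = -3/8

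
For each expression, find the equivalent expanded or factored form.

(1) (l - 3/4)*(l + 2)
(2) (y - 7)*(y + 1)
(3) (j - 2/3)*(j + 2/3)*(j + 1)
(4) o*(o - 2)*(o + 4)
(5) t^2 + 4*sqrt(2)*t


(1) = l^2 + 5*l/4 - 3/2
(2) = y^2 - 6*y - 7
(3) = j^3 + j^2 - 4*j/9 - 4/9
(4) = o^3 + 2*o^2 - 8*o
(5) = t*(t + 4*sqrt(2))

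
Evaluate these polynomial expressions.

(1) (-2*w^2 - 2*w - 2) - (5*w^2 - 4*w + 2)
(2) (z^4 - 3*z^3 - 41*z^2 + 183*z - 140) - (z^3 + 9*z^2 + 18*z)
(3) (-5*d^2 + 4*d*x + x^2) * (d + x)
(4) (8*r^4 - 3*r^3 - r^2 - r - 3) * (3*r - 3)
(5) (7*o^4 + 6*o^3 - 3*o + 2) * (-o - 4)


(1) = -7*w^2 + 2*w - 4
(2) = z^4 - 4*z^3 - 50*z^2 + 165*z - 140
(3) = -5*d^3 - d^2*x + 5*d*x^2 + x^3
(4) = 24*r^5 - 33*r^4 + 6*r^3 - 6*r + 9
(5) = -7*o^5 - 34*o^4 - 24*o^3 + 3*o^2 + 10*o - 8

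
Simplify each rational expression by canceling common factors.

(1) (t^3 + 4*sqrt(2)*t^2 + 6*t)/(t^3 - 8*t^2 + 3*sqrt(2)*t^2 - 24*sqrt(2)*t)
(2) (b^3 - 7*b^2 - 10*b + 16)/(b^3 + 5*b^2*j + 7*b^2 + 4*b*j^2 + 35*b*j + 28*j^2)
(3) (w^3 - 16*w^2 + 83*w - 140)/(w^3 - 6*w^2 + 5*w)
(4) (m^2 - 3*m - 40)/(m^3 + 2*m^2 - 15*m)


(1) = (t + sqrt(2))/(t - 8)
(2) = (b^3 - 7*b^2 - 10*b + 16)/(b^3 + 5*b^2*j + 7*b^2 + 4*b*j^2 + 35*b*j + 28*j^2)
(3) = (w^2 - 11*w + 28)/(w^2 - w)
(4) = (m - 8)/(m^2 - 3*m)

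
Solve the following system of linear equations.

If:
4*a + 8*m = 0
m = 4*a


Then:
a = 0
m = 0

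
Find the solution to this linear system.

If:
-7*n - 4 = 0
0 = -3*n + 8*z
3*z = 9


Then:
No Solution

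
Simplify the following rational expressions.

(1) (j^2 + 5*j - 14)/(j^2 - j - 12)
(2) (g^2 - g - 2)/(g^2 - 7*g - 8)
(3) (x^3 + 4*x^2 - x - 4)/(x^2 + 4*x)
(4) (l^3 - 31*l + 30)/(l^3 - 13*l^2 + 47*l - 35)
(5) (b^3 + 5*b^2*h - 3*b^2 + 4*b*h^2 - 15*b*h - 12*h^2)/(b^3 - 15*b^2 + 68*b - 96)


(1) = (j^2 + 5*j - 14)/(j^2 - j - 12)
(2) = (g - 2)/(g - 8)
(3) = (x^2 - 1)/x
(4) = (l + 6)/(l - 7)
(5) = (b^2 + 5*b*h + 4*h^2)/(b^2 - 12*b + 32)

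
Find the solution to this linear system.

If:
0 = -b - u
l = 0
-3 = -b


Then:
b = 3
l = 0
u = -3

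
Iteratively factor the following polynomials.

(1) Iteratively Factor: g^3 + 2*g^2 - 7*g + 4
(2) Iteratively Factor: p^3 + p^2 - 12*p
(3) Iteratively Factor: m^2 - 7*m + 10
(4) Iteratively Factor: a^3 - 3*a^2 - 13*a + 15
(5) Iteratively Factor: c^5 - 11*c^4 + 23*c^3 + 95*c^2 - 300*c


(1) = (g - 1)*(g^2 + 3*g - 4) = (g - 1)^2*(g + 4)
(2) = (p)*(p^2 + p - 12) = p*(p + 4)*(p - 3)
(3) = (m - 2)*(m - 5)
(4) = (a - 1)*(a^2 - 2*a - 15) = (a - 1)*(a + 3)*(a - 5)
(5) = (c)*(c^4 - 11*c^3 + 23*c^2 + 95*c - 300) = c*(c - 5)*(c^3 - 6*c^2 - 7*c + 60) = c*(c - 5)*(c + 3)*(c^2 - 9*c + 20) = c*(c - 5)^2*(c + 3)*(c - 4)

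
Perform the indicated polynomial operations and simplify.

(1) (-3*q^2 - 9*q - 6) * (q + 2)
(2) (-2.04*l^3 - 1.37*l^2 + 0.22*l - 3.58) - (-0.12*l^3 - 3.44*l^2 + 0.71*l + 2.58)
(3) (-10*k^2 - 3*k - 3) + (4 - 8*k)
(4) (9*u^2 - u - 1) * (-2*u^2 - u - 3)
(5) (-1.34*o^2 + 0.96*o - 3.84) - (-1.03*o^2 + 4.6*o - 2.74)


(1) = -3*q^3 - 15*q^2 - 24*q - 12
(2) = -1.92*l^3 + 2.07*l^2 - 0.49*l - 6.16
(3) = -10*k^2 - 11*k + 1
(4) = -18*u^4 - 7*u^3 - 24*u^2 + 4*u + 3
(5) = -0.31*o^2 - 3.64*o - 1.1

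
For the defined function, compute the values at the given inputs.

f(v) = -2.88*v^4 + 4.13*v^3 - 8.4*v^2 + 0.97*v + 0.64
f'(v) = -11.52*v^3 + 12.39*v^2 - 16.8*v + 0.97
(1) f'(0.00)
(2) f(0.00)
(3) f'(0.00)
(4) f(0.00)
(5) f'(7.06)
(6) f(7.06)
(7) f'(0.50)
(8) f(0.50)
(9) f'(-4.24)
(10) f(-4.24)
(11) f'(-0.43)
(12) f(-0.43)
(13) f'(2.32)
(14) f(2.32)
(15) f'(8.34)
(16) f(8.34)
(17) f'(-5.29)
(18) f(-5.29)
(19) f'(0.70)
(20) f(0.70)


(1) = 0.97
(2) = 0.64
(3) = 0.97
(4) = 0.64
(5) = -3553.92
(6) = -6112.90
(7) = -5.77
(8) = -0.64
(9) = 1173.06
(10) = -1400.09
(11) = 11.40
(12) = -1.76
(13) = -115.17
(14) = -74.18
(15) = -5960.03
(16) = -12113.14
(17) = 2141.94
(18) = -3106.30
(19) = -8.67
(20) = -2.07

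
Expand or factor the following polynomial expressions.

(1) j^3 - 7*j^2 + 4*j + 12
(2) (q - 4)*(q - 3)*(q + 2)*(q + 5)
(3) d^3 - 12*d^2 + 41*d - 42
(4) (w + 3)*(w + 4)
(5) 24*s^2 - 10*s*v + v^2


(1) = (j - 6)*(j - 2)*(j + 1)
(2) = q^4 - 27*q^2 + 14*q + 120
(3) = (d - 7)*(d - 3)*(d - 2)
(4) = w^2 + 7*w + 12
(5) = (-6*s + v)*(-4*s + v)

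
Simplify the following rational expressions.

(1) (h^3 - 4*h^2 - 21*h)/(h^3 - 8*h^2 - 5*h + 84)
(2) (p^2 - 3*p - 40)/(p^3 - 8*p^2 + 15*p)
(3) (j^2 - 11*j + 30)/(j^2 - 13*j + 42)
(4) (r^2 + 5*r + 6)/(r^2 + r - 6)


(1) = h/(h - 4)
(2) = (p^2 - 3*p - 40)/(p^3 - 8*p^2 + 15*p)
(3) = (j - 5)/(j - 7)
(4) = (r + 2)/(r - 2)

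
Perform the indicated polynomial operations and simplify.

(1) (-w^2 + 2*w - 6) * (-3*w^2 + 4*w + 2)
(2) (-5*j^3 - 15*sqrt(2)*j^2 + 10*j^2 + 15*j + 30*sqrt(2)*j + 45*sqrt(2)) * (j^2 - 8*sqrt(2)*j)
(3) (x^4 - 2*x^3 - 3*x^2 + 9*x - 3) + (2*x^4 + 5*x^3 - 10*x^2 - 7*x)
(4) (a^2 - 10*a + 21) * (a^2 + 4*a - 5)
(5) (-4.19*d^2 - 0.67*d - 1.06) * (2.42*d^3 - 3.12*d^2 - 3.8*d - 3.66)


(1) = 3*w^4 - 10*w^3 + 24*w^2 - 20*w - 12
(2) = -5*j^5 + 10*j^4 + 25*sqrt(2)*j^4 - 50*sqrt(2)*j^3 + 255*j^3 - 480*j^2 - 75*sqrt(2)*j^2 - 720*j
(3) = 3*x^4 + 3*x^3 - 13*x^2 + 2*x - 3
(4) = a^4 - 6*a^3 - 24*a^2 + 134*a - 105
(5) = -10.1398*d^5 + 11.4514*d^4 + 15.4472*d^3 + 21.1886*d^2 + 6.4802*d + 3.8796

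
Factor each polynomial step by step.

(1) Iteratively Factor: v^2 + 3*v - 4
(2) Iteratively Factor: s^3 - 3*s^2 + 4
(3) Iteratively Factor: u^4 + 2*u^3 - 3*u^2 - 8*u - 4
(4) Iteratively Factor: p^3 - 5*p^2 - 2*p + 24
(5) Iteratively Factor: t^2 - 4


(1) = (v + 4)*(v - 1)
(2) = (s - 2)*(s^2 - s - 2) = (s - 2)^2*(s + 1)
(3) = (u + 2)*(u^3 - 3*u - 2) = (u + 1)*(u + 2)*(u^2 - u - 2) = (u + 1)^2*(u + 2)*(u - 2)
(4) = (p - 4)*(p^2 - p - 6) = (p - 4)*(p - 3)*(p + 2)
(5) = (t + 2)*(t - 2)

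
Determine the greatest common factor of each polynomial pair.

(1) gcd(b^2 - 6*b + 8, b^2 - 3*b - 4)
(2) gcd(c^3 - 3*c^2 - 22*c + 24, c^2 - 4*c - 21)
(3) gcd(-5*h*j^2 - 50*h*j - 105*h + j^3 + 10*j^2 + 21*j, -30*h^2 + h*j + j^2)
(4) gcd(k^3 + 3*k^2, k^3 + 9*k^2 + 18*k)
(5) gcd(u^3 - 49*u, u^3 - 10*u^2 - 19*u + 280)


(1) = gcd((b - 4)*(b - 2), (b - 4)*(b + 1)) = b - 4
(2) = 1
(3) = gcd((-5*h + j)*(j + 3)*(j + 7), (-5*h + j)*(6*h + j)) = 5*h - j
(4) = k^2 + 3*k
(5) = u - 7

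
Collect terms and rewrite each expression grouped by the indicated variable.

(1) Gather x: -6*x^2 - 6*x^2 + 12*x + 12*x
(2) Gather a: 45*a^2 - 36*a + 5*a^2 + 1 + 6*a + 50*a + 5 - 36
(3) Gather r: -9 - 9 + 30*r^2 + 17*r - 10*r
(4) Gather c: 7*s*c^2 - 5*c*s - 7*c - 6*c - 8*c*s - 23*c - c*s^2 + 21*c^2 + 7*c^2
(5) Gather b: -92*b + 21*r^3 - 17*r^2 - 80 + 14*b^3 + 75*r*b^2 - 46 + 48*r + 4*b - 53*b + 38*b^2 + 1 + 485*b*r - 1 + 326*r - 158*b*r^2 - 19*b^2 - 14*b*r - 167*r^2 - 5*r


(1) = -12*x^2 + 24*x
(2) = 50*a^2 + 20*a - 30
(3) = 30*r^2 + 7*r - 18
(4) = c^2*(7*s + 28) + c*(-s^2 - 13*s - 36)
(5) = 14*b^3 + b^2*(75*r + 19) + b*(-158*r^2 + 471*r - 141) + 21*r^3 - 184*r^2 + 369*r - 126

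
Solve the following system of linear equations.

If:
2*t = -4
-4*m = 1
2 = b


Then:
b = 2
m = -1/4
t = -2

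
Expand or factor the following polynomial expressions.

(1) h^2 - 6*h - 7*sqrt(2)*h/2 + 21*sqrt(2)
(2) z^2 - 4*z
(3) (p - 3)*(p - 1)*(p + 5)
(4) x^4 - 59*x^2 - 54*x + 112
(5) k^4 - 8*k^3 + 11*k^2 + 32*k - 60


(1) = (h - 6)*(h - 7*sqrt(2)/2)
(2) = z*(z - 4)
(3) = p^3 + p^2 - 17*p + 15
(4) = (x - 8)*(x - 1)*(x + 2)*(x + 7)
(5) = (k - 5)*(k - 3)*(k - 2)*(k + 2)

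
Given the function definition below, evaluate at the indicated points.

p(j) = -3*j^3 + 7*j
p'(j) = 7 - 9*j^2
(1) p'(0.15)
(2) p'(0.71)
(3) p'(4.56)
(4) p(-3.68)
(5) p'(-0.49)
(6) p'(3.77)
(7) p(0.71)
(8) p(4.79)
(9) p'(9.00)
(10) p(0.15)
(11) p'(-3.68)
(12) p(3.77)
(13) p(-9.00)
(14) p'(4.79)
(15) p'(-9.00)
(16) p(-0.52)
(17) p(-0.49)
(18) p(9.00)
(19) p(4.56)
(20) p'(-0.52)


(1) = 6.80
(2) = 2.46
(3) = -180.14
(4) = 123.75
(5) = 4.84
(6) = -120.92
(7) = 3.90
(8) = -296.18
(9) = -722.00
(10) = 1.04
(11) = -114.88
(12) = -134.36
(13) = 2124.00
(14) = -199.50
(15) = -722.00
(16) = -3.22
(17) = -3.08
(18) = -2124.00
(19) = -252.54
(20) = 4.57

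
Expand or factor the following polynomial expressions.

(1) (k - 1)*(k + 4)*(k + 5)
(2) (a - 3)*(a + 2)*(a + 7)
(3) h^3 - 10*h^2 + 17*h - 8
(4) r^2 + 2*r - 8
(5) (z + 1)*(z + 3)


(1) = k^3 + 8*k^2 + 11*k - 20
(2) = a^3 + 6*a^2 - 13*a - 42
(3) = (h - 8)*(h - 1)^2
(4) = (r - 2)*(r + 4)
(5) = z^2 + 4*z + 3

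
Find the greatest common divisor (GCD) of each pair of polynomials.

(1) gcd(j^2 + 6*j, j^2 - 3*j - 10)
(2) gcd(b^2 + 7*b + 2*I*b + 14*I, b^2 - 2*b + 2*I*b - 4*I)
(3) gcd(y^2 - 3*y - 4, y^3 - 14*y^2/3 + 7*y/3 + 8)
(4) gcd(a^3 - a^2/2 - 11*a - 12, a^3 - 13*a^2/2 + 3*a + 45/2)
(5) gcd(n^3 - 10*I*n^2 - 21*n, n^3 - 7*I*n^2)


(1) = 1
(2) = gcd((b + 7)*(b + 2*I), (b - 2)*(b + 2*I)) = b + 2*I
(3) = y + 1
(4) = gcd((a - 4)*(a + 3/2)*(a + 2), (a - 5)*(a - 3)*(a + 3/2)) = a + 3/2
(5) = n^2 - 7*I*n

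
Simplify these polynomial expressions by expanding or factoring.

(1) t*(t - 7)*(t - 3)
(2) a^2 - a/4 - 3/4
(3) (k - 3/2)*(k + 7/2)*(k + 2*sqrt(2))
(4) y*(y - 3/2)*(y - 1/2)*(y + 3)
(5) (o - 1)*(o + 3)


(1) = t^3 - 10*t^2 + 21*t
(2) = (a - 1)*(a + 3/4)
(3) = k^3 + 2*k^2 + 2*sqrt(2)*k^2 - 21*k/4 + 4*sqrt(2)*k - 21*sqrt(2)/2
(4) = y^4 + y^3 - 21*y^2/4 + 9*y/4
(5) = o^2 + 2*o - 3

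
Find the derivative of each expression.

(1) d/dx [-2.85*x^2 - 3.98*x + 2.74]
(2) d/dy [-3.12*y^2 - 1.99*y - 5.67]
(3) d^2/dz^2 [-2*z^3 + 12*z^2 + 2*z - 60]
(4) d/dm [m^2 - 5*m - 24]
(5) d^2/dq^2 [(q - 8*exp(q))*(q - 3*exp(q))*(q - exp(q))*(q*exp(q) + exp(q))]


(1) = -5.7*x - 3.98
(2) = -6.24*y - 1.99
(3) = 24 - 12*z
(4) = 2*m - 5
(5) = (q^4 - 48*q^3*exp(q) + 9*q^3 + 315*q^2*exp(2*q) - 192*q^2*exp(q) + 18*q^2 - 384*q*exp(3*q) + 735*q*exp(2*q) - 168*q*exp(q) + 6*q - 576*exp(3*q) + 280*exp(2*q) - 24*exp(q))*exp(q)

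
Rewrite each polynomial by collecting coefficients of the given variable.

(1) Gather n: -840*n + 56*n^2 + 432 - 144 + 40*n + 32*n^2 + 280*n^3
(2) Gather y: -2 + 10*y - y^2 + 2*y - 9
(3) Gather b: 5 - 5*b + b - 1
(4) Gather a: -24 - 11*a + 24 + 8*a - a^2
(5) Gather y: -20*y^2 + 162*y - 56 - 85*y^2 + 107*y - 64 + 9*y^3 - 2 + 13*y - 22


(1) = 280*n^3 + 88*n^2 - 800*n + 288
(2) = -y^2 + 12*y - 11
(3) = 4 - 4*b
(4) = -a^2 - 3*a
(5) = 9*y^3 - 105*y^2 + 282*y - 144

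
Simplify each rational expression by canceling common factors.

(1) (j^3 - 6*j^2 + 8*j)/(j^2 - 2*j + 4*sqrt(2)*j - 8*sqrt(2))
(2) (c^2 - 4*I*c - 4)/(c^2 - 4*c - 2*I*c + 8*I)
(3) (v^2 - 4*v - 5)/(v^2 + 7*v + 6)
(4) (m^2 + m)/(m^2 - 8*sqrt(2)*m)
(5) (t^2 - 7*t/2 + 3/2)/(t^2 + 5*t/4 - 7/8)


(1) = (j^2 - 4*j)/(j + 4*sqrt(2))
(2) = (c - 2*I)/(c - 4)
(3) = (v - 5)/(v + 6)
(4) = (m + 1)/(m - 8*sqrt(2))
(5) = (4*t - 12)/(4*t + 7)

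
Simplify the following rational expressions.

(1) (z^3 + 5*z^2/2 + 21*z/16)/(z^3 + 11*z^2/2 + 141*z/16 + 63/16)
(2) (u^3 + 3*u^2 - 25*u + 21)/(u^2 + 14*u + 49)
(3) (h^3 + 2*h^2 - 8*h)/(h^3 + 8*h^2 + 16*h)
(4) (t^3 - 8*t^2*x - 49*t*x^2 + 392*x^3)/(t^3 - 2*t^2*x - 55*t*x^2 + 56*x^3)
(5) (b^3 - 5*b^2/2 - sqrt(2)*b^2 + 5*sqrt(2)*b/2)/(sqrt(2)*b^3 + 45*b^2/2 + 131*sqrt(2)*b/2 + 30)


(1) = z/(z + 3)
(2) = (u^2 - 4*u + 3)/(u + 7)
(3) = (h - 2)/(h + 4)
(4) = (-t + 7*x)/(-t + x)
(5) = (4*b^3 + b^2*(-10 - 4*sqrt(2)) + 10*sqrt(2)*b)/(4*sqrt(2)*b^3 + 90*b^2 + 262*sqrt(2)*b + 120)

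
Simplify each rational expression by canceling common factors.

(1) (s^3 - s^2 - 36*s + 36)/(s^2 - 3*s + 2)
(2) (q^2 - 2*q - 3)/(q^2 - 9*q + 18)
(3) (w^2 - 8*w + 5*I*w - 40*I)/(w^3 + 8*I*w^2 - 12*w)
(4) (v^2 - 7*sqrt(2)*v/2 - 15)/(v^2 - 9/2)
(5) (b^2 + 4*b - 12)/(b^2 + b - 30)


(1) = (s^2 - 36)/(s - 2)
(2) = (q + 1)/(q - 6)
(3) = (w^2 + w*(-8 + 5*I) - 40*I)/(w^3 + 8*I*w^2 - 12*w)
(4) = (4*v - 20*sqrt(2))/(4*v - 6*sqrt(2))
(5) = (b - 2)/(b - 5)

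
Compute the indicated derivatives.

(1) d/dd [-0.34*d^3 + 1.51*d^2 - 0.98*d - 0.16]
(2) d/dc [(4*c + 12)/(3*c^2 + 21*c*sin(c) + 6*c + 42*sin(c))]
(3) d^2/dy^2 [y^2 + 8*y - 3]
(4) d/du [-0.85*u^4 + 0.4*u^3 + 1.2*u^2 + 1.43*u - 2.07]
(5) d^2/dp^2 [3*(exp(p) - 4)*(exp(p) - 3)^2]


(1) = -1.02*d^2 + 3.02*d - 0.98
(2) = -(28*c^2*cos(c) + 4*c^2 + 140*c*cos(c) + 24*c + 28*sin(c) + 168*cos(c) + 24)/(3*(c + 2)^2*(c + 7*sin(c))^2)
(3) = 2
(4) = -3.4*u^3 + 1.2*u^2 + 2.4*u + 1.43
(5) = (27*exp(2*p) - 120*exp(p) + 99)*exp(p)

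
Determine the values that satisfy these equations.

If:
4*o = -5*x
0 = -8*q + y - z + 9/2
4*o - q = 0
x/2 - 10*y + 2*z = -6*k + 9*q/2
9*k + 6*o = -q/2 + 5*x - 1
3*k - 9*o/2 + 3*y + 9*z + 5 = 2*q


Then:
k = -11321/39609
o = 1730/13203
q = 6920/13203
x = -1384/13203
y = -46367/105624
z = -13939/105624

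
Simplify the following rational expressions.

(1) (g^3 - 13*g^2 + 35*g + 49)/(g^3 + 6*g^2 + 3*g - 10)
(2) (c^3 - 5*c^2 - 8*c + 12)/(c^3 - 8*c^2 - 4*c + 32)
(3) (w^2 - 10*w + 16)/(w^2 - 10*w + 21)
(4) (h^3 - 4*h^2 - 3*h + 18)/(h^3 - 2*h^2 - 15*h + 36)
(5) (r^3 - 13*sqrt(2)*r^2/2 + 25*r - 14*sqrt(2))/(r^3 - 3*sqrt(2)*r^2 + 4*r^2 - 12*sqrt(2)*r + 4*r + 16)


(1) = (g^3 - 13*g^2 + 35*g + 49)/(g^3 + 6*g^2 + 3*g - 10)
(2) = (c^2 - 7*c + 6)/(c^2 - 10*c + 16)
(3) = (w^2 - 10*w + 16)/(w^2 - 10*w + 21)
(4) = (h + 2)/(h + 4)
(5) = (2*r - 7*sqrt(2))/(2*r + 8)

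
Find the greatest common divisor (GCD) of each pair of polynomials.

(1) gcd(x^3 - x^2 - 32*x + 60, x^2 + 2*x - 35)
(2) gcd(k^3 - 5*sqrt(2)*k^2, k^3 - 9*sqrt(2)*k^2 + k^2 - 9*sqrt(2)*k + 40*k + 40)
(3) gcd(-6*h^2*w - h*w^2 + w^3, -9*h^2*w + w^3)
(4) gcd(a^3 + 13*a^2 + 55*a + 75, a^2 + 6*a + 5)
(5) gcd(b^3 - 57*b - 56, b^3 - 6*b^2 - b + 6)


(1) = x - 5
(2) = k - 5*sqrt(2)
(3) = -3*h*w + w^2
(4) = gcd((a + 3)*(a + 5)^2, (a + 1)*(a + 5)) = a + 5
(5) = b + 1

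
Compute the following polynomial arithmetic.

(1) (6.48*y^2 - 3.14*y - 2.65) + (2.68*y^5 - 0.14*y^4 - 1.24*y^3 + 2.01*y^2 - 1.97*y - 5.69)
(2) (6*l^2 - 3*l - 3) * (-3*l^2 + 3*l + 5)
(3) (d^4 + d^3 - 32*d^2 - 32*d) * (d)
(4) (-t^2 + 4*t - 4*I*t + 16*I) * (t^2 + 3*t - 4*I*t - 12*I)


(1) = 2.68*y^5 - 0.14*y^4 - 1.24*y^3 + 8.49*y^2 - 5.11*y - 8.34
(2) = -18*l^4 + 27*l^3 + 30*l^2 - 24*l - 15
(3) = d^5 + d^4 - 32*d^3 - 32*d^2
(4) = -t^4 + t^3 - 4*t^2 + 16*t + 192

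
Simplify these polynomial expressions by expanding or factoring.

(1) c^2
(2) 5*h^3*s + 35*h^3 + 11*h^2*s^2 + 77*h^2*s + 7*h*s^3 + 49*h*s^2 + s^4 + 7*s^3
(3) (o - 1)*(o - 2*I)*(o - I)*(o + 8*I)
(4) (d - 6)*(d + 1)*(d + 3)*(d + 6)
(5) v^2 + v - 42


(1) = c^2
(2) = (h + s)^2*(5*h + s)*(s + 7)
(3) = o^4 - o^3 + 5*I*o^3 + 22*o^2 - 5*I*o^2 - 22*o - 16*I*o + 16*I
(4) = d^4 + 4*d^3 - 33*d^2 - 144*d - 108
(5) = (v - 6)*(v + 7)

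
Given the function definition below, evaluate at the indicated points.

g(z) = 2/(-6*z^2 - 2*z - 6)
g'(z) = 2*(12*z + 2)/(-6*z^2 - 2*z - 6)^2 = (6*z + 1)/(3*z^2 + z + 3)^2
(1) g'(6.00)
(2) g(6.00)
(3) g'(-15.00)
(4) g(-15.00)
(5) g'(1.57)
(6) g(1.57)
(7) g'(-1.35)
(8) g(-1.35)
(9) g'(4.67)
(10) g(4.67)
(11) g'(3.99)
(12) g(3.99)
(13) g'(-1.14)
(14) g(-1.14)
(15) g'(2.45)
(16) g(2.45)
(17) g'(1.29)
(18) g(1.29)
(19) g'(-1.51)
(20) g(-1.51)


(1) = 0.00
(2) = -0.01
(3) = -0.00
(4) = -0.00
(5) = 0.07
(6) = -0.08
(7) = -0.14
(8) = -0.14
(9) = 0.01
(10) = -0.01
(11) = 0.01
(12) = -0.02
(13) = -0.18
(14) = -0.17
(15) = 0.03
(16) = -0.04
(17) = 0.10
(18) = -0.11
(19) = -0.12
(20) = -0.12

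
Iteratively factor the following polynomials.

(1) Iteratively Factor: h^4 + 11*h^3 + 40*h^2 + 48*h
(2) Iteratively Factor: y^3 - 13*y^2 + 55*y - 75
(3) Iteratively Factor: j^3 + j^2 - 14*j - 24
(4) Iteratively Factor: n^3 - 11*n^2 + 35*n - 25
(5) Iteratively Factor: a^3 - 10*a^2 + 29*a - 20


(1) = (h + 4)*(h^3 + 7*h^2 + 12*h) = h*(h + 4)*(h^2 + 7*h + 12) = h*(h + 4)^2*(h + 3)
(2) = (y - 5)*(y^2 - 8*y + 15) = (y - 5)*(y - 3)*(y - 5)
(3) = (j + 3)*(j^2 - 2*j - 8) = (j + 2)*(j + 3)*(j - 4)
(4) = (n - 5)*(n^2 - 6*n + 5) = (n - 5)*(n - 1)*(n - 5)
(5) = (a - 5)*(a^2 - 5*a + 4) = (a - 5)*(a - 4)*(a - 1)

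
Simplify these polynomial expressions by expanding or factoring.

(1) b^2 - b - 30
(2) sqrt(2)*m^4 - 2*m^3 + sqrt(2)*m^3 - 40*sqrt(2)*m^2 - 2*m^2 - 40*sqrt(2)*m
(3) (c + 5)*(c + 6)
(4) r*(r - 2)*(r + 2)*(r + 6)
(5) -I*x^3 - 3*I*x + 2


(1) = (b - 6)*(b + 5)
(2) = m*(m - 5*sqrt(2))*(m + 4*sqrt(2))*(sqrt(2)*m + sqrt(2))
(3) = c^2 + 11*c + 30
(4) = r^4 + 6*r^3 - 4*r^2 - 24*r
(5) = (x - 2*I)*(x + I)*(-I*x + 1)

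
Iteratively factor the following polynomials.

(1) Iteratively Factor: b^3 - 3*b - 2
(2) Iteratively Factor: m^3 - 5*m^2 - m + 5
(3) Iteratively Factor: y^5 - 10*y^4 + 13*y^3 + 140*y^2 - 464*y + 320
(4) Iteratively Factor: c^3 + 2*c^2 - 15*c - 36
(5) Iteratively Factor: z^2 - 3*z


(1) = (b + 1)*(b^2 - b - 2) = (b + 1)^2*(b - 2)
(2) = (m + 1)*(m^2 - 6*m + 5) = (m - 5)*(m + 1)*(m - 1)
(3) = (y - 1)*(y^4 - 9*y^3 + 4*y^2 + 144*y - 320) = (y - 1)*(y + 4)*(y^3 - 13*y^2 + 56*y - 80) = (y - 4)*(y - 1)*(y + 4)*(y^2 - 9*y + 20) = (y - 5)*(y - 4)*(y - 1)*(y + 4)*(y - 4)
(4) = (c - 4)*(c^2 + 6*c + 9) = (c - 4)*(c + 3)*(c + 3)
(5) = (z)*(z - 3)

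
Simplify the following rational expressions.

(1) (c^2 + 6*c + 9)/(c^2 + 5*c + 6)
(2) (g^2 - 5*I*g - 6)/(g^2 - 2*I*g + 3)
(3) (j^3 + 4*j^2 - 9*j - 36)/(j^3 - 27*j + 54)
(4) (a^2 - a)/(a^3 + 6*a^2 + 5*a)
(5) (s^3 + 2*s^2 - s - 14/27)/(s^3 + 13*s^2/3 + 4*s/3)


(1) = (c + 3)/(c + 2)
(2) = (g - 2*I)/(g + I)
(3) = (j^2 + 7*j + 12)/(j^2 + 3*j - 18)
(4) = (a - 1)/(a^2 + 6*a + 5)
(5) = (9*s^2 + 15*s - 14)/(9*s^2 + 36*s)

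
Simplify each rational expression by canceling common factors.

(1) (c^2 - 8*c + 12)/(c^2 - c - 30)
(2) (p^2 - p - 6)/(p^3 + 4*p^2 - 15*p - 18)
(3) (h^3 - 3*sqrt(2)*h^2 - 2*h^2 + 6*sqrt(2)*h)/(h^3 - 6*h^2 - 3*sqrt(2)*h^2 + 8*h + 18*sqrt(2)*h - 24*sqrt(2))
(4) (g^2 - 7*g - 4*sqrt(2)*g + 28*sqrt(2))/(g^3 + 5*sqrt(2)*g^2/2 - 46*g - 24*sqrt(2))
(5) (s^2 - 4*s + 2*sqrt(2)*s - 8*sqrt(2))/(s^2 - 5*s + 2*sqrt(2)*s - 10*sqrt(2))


(1) = (c - 2)/(c + 5)
(2) = (p + 2)/(p^2 + 7*p + 6)
(3) = h/(h - 4)
(4) = (2*g - 14)/(2*g^2 + 13*sqrt(2)*g + 12)
(5) = (s - 4)/(s - 5)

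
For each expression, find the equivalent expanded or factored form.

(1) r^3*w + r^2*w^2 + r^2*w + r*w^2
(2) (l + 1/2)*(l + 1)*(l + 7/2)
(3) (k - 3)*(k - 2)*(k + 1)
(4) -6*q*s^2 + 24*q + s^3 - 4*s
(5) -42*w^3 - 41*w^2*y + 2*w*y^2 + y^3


(1) = r*(r + w)*(r*w + w)
(2) = l^3 + 5*l^2 + 23*l/4 + 7/4
(3) = k^3 - 4*k^2 + k + 6
(4) = (-6*q + s)*(s - 2)*(s + 2)
(5) = (-6*w + y)*(w + y)*(7*w + y)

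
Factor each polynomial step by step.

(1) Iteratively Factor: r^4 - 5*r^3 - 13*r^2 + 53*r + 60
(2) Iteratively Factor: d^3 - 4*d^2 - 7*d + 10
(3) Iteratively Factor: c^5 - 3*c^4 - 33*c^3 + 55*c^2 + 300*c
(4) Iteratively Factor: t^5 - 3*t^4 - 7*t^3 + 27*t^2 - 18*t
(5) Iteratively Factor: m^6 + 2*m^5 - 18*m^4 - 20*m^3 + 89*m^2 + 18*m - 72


(1) = (r + 1)*(r^3 - 6*r^2 - 7*r + 60) = (r - 4)*(r + 1)*(r^2 - 2*r - 15) = (r - 4)*(r + 1)*(r + 3)*(r - 5)
(2) = (d - 5)*(d^2 + d - 2) = (d - 5)*(d - 1)*(d + 2)
(3) = (c - 5)*(c^4 + 2*c^3 - 23*c^2 - 60*c) = (c - 5)*(c + 4)*(c^3 - 2*c^2 - 15*c) = (c - 5)*(c + 3)*(c + 4)*(c^2 - 5*c) = c*(c - 5)*(c + 3)*(c + 4)*(c - 5)
(4) = (t - 1)*(t^4 - 2*t^3 - 9*t^2 + 18*t) = t*(t - 1)*(t^3 - 2*t^2 - 9*t + 18) = t*(t - 2)*(t - 1)*(t^2 - 9) = t*(t - 2)*(t - 1)*(t + 3)*(t - 3)
(5) = (m - 1)*(m^5 + 3*m^4 - 15*m^3 - 35*m^2 + 54*m + 72) = (m - 1)*(m + 3)*(m^4 - 15*m^2 + 10*m + 24) = (m - 3)*(m - 1)*(m + 3)*(m^3 + 3*m^2 - 6*m - 8) = (m - 3)*(m - 1)*(m + 3)*(m + 4)*(m^2 - m - 2) = (m - 3)*(m - 2)*(m - 1)*(m + 3)*(m + 4)*(m + 1)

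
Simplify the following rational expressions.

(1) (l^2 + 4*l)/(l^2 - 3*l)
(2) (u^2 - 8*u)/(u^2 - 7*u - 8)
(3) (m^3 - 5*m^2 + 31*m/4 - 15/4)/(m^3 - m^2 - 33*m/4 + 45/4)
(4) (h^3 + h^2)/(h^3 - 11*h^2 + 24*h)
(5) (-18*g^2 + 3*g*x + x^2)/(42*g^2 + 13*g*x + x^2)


(1) = (l + 4)/(l - 3)
(2) = u/(u + 1)
(3) = (m - 1)/(m + 3)
(4) = (h^2 + h)/(h^2 - 11*h + 24)
(5) = (-3*g + x)/(7*g + x)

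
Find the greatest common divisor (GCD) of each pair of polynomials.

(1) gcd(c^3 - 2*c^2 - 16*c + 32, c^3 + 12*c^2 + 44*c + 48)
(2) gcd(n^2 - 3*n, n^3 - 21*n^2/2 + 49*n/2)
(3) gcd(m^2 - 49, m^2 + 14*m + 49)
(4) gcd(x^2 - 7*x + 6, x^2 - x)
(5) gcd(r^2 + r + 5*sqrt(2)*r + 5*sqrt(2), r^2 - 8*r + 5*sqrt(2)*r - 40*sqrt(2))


(1) = gcd((c - 4)*(c - 2)*(c + 4), (c + 2)*(c + 4)*(c + 6)) = c + 4
(2) = gcd(n*(n - 3), n*(n - 7)*(n - 7/2)) = n
(3) = m + 7
(4) = gcd((x - 6)*(x - 1), x*(x - 1)) = x - 1
(5) = r + 5*sqrt(2)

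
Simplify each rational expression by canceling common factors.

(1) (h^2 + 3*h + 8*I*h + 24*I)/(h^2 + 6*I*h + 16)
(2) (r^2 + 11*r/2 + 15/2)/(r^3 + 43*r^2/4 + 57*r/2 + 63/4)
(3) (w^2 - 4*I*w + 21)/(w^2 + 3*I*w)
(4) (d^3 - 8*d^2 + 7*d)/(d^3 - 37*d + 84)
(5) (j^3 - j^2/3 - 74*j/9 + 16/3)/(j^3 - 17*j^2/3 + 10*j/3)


(1) = (h + 3)/(h - 2*I)
(2) = (4*r + 10)/(4*r^2 + 31*r + 21)
(3) = (w - 7*I)/w
(4) = (d^3 - 8*d^2 + 7*d)/(d^3 - 37*d + 84)
(5) = (3*j^2 + j - 24)/(3*j^2 - 15*j)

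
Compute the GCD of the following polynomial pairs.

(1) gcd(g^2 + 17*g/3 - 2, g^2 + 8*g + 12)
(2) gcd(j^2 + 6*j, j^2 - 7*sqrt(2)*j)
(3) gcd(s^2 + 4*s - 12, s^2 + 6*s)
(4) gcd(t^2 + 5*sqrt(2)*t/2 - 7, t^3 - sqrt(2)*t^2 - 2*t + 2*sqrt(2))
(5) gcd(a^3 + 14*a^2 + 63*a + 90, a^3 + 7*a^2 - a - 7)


(1) = g + 6
(2) = gcd(j*(j + 6), j*(j - 7*sqrt(2))) = j
(3) = gcd((s - 2)*(s + 6), s*(s + 6)) = s + 6
(4) = t - sqrt(2)
(5) = gcd((a + 3)*(a + 5)*(a + 6), (a - 1)*(a + 1)*(a + 7)) = 1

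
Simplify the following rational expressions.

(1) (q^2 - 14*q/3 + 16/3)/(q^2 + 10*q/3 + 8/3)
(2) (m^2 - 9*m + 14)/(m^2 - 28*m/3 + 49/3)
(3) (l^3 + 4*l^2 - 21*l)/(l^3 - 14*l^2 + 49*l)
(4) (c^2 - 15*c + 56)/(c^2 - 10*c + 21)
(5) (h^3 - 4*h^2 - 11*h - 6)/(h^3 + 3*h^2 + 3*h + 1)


(1) = (3*q^2 - 14*q + 16)/(3*q^2 + 10*q + 8)
(2) = (3*m - 6)/(3*m - 7)
(3) = (l^2 + 4*l - 21)/(l^2 - 14*l + 49)
(4) = (c - 8)/(c - 3)
(5) = (h - 6)/(h + 1)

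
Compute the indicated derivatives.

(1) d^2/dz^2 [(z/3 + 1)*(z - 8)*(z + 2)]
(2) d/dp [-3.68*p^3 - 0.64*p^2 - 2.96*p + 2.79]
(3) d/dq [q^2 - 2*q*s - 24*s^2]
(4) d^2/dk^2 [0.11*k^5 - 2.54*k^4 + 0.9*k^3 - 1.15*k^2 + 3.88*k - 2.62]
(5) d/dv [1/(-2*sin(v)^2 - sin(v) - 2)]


(1) = 2*z - 2
(2) = -11.04*p^2 - 1.28*p - 2.96
(3) = 2*q - 2*s
(4) = 2.2*k^3 - 30.48*k^2 + 5.4*k - 2.3
(5) = (4*sin(v) + 1)*cos(v)/(sin(v) - cos(2*v) + 3)^2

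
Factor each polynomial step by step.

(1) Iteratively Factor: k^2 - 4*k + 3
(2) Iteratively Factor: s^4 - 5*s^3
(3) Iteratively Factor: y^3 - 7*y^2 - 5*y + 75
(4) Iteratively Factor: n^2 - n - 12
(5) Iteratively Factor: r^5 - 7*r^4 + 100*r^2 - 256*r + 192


(1) = (k - 3)*(k - 1)
(2) = (s)*(s^3 - 5*s^2) = s^2*(s^2 - 5*s) = s^2*(s - 5)*(s)
(3) = (y - 5)*(y^2 - 2*y - 15) = (y - 5)^2*(y + 3)
(4) = (n - 4)*(n + 3)
(5) = (r - 2)*(r^4 - 5*r^3 - 10*r^2 + 80*r - 96) = (r - 3)*(r - 2)*(r^3 - 2*r^2 - 16*r + 32) = (r - 4)*(r - 3)*(r - 2)*(r^2 + 2*r - 8) = (r - 4)*(r - 3)*(r - 2)*(r + 4)*(r - 2)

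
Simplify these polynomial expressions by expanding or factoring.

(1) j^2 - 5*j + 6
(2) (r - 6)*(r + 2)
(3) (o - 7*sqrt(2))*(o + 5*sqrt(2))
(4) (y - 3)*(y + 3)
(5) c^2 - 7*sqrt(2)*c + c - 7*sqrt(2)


(1) = (j - 3)*(j - 2)
(2) = r^2 - 4*r - 12
(3) = o^2 - 2*sqrt(2)*o - 70
(4) = y^2 - 9
(5) = (c + 1)*(c - 7*sqrt(2))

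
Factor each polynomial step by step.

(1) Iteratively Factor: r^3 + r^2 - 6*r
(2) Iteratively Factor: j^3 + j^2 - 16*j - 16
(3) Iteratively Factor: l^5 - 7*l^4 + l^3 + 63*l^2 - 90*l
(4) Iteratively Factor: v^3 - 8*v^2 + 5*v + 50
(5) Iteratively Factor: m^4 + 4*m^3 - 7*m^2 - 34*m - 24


(1) = (r)*(r^2 + r - 6) = r*(r + 3)*(r - 2)
(2) = (j + 4)*(j^2 - 3*j - 4) = (j + 1)*(j + 4)*(j - 4)
(3) = (l - 5)*(l^4 - 2*l^3 - 9*l^2 + 18*l) = l*(l - 5)*(l^3 - 2*l^2 - 9*l + 18) = l*(l - 5)*(l - 3)*(l^2 + l - 6) = l*(l - 5)*(l - 3)*(l - 2)*(l + 3)
(4) = (v + 2)*(v^2 - 10*v + 25) = (v - 5)*(v + 2)*(v - 5)
(5) = (m + 1)*(m^3 + 3*m^2 - 10*m - 24) = (m + 1)*(m + 2)*(m^2 + m - 12) = (m + 1)*(m + 2)*(m + 4)*(m - 3)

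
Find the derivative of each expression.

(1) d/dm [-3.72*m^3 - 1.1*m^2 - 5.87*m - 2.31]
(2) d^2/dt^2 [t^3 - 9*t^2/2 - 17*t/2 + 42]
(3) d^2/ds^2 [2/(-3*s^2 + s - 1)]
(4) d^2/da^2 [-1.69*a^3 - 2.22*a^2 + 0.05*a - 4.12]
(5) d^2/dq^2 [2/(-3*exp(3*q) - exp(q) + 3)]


(1) = -11.16*m^2 - 2.2*m - 5.87
(2) = 6*t - 9
(3) = 4*(9*s^2 - 3*s - (6*s - 1)^2 + 3)/(3*s^2 - s + 1)^3
(4) = -10.14*a - 4.44
(5) = 2*(-2*(9*exp(2*q) + 1)^2*exp(q) + (27*exp(2*q) + 1)*(3*exp(3*q) + exp(q) - 3))*exp(q)/(3*exp(3*q) + exp(q) - 3)^3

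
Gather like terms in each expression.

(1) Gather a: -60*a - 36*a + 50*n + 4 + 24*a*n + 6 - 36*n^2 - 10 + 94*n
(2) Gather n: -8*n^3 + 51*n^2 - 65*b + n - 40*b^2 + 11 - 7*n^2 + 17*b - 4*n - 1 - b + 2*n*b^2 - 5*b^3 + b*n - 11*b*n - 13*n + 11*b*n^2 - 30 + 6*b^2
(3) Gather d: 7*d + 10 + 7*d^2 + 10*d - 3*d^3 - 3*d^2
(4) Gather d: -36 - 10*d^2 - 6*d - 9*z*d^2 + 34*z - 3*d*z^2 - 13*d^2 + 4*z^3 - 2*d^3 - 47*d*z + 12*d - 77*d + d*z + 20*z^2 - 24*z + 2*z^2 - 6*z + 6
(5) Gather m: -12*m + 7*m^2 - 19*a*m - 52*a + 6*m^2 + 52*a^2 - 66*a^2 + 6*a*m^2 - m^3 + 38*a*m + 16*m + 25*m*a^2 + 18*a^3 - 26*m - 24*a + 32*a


(1) = a*(24*n - 96) - 36*n^2 + 144*n
(2) = -5*b^3 - 34*b^2 - 49*b - 8*n^3 + n^2*(11*b + 44) + n*(2*b^2 - 10*b - 16) - 20
(3) = -3*d^3 + 4*d^2 + 17*d + 10
(4) = -2*d^3 + d^2*(-9*z - 23) + d*(-3*z^2 - 46*z - 71) + 4*z^3 + 22*z^2 + 4*z - 30
(5) = 18*a^3 - 14*a^2 - 44*a - m^3 + m^2*(6*a + 13) + m*(25*a^2 + 19*a - 22)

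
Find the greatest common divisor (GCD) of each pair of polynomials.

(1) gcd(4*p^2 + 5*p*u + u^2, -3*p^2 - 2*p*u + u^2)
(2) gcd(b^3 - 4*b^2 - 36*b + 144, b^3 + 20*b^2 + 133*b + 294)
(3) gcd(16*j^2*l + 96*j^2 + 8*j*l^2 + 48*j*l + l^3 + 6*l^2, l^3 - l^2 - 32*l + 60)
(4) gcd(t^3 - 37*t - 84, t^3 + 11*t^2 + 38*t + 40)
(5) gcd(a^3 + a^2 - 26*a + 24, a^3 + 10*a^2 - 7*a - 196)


(1) = gcd((p + u)*(4*p + u), (-3*p + u)*(p + u)) = p + u
(2) = gcd((b - 6)*(b - 4)*(b + 6), (b + 6)*(b + 7)^2) = b + 6
(3) = gcd((4*j + l)^2*(l + 6), (l - 5)*(l - 2)*(l + 6)) = l + 6
(4) = gcd((t - 7)*(t + 3)*(t + 4), (t + 2)*(t + 4)*(t + 5)) = t + 4
(5) = a - 4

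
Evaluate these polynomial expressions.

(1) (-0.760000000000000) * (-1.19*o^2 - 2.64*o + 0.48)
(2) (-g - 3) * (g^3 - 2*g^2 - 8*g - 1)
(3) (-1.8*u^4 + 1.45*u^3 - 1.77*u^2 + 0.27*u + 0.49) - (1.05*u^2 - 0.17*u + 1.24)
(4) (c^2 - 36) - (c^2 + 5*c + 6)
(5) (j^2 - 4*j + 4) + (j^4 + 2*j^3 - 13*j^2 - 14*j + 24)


(1) = 0.9044*o^2 + 2.0064*o - 0.3648
(2) = -g^4 - g^3 + 14*g^2 + 25*g + 3
(3) = -1.8*u^4 + 1.45*u^3 - 2.82*u^2 + 0.44*u - 0.75
(4) = -5*c - 42
(5) = j^4 + 2*j^3 - 12*j^2 - 18*j + 28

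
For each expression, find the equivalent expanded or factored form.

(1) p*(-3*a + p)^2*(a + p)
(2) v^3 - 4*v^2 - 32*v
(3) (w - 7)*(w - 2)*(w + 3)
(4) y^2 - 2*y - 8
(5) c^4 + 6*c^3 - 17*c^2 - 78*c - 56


(1) = 9*a^3*p + 3*a^2*p^2 - 5*a*p^3 + p^4
(2) = v*(v - 8)*(v + 4)
(3) = w^3 - 6*w^2 - 13*w + 42
(4) = (y - 4)*(y + 2)
(5) = (c - 4)*(c + 1)*(c + 2)*(c + 7)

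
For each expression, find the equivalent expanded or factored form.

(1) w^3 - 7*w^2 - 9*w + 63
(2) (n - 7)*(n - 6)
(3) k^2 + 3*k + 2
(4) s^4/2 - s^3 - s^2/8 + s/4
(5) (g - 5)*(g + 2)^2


(1) = (w - 7)*(w - 3)*(w + 3)
(2) = n^2 - 13*n + 42
(3) = (k + 1)*(k + 2)
(4) = s*(s/2 + 1/4)*(s - 2)*(s - 1/2)
(5) = g^3 - g^2 - 16*g - 20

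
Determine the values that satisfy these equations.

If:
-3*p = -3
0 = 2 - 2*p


Then:
p = 1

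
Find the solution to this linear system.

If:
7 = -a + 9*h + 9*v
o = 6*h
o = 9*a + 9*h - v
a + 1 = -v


Then:
a = -19/40
h = 5/4
o = 15/2
v = -21/40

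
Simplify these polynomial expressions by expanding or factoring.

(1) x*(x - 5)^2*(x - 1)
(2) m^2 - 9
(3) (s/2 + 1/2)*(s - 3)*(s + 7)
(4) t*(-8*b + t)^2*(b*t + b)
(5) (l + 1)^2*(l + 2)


(1) = x^4 - 11*x^3 + 35*x^2 - 25*x
(2) = (m - 3)*(m + 3)
(3) = s^3/2 + 5*s^2/2 - 17*s/2 - 21/2
(4) = 64*b^3*t^2 + 64*b^3*t - 16*b^2*t^3 - 16*b^2*t^2 + b*t^4 + b*t^3
(5) = l^3 + 4*l^2 + 5*l + 2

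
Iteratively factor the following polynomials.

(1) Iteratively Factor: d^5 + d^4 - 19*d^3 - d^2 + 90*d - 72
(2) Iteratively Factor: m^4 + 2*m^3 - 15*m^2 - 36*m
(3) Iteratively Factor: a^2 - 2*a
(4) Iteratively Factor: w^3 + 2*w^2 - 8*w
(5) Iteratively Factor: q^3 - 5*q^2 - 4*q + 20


(1) = (d - 1)*(d^4 + 2*d^3 - 17*d^2 - 18*d + 72) = (d - 3)*(d - 1)*(d^3 + 5*d^2 - 2*d - 24) = (d - 3)*(d - 2)*(d - 1)*(d^2 + 7*d + 12) = (d - 3)*(d - 2)*(d - 1)*(d + 4)*(d + 3)
(2) = (m + 3)*(m^3 - m^2 - 12*m) = m*(m + 3)*(m^2 - m - 12) = m*(m + 3)^2*(m - 4)
(3) = (a)*(a - 2)
(4) = (w + 4)*(w^2 - 2*w) = (w - 2)*(w + 4)*(w)
(5) = (q + 2)*(q^2 - 7*q + 10) = (q - 2)*(q + 2)*(q - 5)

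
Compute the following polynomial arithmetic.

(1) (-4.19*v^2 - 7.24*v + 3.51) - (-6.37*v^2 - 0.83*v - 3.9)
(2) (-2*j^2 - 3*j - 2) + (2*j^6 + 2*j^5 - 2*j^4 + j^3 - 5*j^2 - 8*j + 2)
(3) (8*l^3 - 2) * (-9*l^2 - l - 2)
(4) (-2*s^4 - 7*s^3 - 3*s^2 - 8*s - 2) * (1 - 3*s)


(1) = 2.18*v^2 - 6.41*v + 7.41
(2) = 2*j^6 + 2*j^5 - 2*j^4 + j^3 - 7*j^2 - 11*j
(3) = -72*l^5 - 8*l^4 - 16*l^3 + 18*l^2 + 2*l + 4
(4) = 6*s^5 + 19*s^4 + 2*s^3 + 21*s^2 - 2*s - 2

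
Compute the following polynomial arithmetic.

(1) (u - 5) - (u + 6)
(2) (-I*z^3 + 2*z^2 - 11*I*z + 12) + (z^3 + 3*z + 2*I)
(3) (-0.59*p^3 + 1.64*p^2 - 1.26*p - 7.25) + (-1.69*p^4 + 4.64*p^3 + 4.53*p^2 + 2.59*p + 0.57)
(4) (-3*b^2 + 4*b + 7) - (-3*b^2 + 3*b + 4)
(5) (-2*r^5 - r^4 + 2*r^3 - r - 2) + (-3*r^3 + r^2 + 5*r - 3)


(1) = -11
(2) = z^3 - I*z^3 + 2*z^2 + 3*z - 11*I*z + 12 + 2*I
(3) = -1.69*p^4 + 4.05*p^3 + 6.17*p^2 + 1.33*p - 6.68
(4) = b + 3
(5) = -2*r^5 - r^4 - r^3 + r^2 + 4*r - 5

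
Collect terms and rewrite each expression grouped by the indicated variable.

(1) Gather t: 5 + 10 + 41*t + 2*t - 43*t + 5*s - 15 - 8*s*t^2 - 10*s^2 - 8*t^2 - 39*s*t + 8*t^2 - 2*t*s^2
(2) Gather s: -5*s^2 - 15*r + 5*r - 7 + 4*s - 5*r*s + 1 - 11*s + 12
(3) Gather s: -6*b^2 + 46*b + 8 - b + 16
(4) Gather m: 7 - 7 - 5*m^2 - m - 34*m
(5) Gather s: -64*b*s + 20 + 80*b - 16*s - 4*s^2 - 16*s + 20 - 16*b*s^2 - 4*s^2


(1) = -10*s^2 - 8*s*t^2 + 5*s + t*(-2*s^2 - 39*s)
(2) = -10*r - 5*s^2 + s*(-5*r - 7) + 6
(3) = -6*b^2 + 45*b + 24
(4) = -5*m^2 - 35*m
(5) = 80*b + s^2*(-16*b - 8) + s*(-64*b - 32) + 40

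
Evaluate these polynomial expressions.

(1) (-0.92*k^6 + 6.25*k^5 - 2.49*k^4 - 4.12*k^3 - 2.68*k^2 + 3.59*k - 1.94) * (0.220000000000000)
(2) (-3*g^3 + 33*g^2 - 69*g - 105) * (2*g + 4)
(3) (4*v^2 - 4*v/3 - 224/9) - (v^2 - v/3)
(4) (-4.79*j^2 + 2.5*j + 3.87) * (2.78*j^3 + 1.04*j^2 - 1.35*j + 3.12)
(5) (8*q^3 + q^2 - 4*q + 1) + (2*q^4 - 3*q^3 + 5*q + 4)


(1) = -0.2024*k^6 + 1.375*k^5 - 0.5478*k^4 - 0.9064*k^3 - 0.5896*k^2 + 0.7898*k - 0.4268
(2) = -6*g^4 + 54*g^3 - 6*g^2 - 486*g - 420
(3) = 3*v^2 - v - 224/9
(4) = -13.3162*j^5 + 1.9684*j^4 + 19.8251*j^3 - 14.295*j^2 + 2.5755*j + 12.0744
(5) = 2*q^4 + 5*q^3 + q^2 + q + 5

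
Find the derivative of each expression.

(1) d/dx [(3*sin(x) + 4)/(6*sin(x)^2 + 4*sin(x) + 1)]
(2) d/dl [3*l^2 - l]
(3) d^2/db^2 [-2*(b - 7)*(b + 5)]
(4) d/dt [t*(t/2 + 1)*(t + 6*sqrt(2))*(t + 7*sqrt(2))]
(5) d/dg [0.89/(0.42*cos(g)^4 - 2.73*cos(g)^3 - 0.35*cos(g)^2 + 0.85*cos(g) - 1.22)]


(1) = (-48*sin(x) + 9*cos(2*x) - 22)*cos(x)/(6*sin(x)^2 + 4*sin(x) + 1)^2
(2) = 6*l - 1
(3) = -4
(4) = 2*t^3 + 3*t^2 + 39*sqrt(2)*t^2/2 + 26*sqrt(2)*t + 84*t + 84
(5) = (1.4952*cos(g)^3 - 7.2891*cos(g)^2 - 0.623*cos(g) + 0.7565)*sin(g)/(-0.42*cos(g)^4 + 2.73*cos(g)^3 + 0.35*cos(g)^2 - 0.85*cos(g) + 1.22)^2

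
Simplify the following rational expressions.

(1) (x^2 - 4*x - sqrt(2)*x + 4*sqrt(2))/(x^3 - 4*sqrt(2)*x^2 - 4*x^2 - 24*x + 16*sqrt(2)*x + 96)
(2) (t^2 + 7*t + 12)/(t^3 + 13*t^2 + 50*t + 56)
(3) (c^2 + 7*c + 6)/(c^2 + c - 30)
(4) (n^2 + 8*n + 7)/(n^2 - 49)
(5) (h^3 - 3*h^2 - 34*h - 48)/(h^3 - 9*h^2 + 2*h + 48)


(1) = (x - sqrt(2))/(x^2 - 4*sqrt(2)*x - 24)
(2) = (t + 3)/(t^2 + 9*t + 14)
(3) = (c + 1)/(c - 5)
(4) = (n + 1)/(n - 7)
(5) = (h + 3)/(h - 3)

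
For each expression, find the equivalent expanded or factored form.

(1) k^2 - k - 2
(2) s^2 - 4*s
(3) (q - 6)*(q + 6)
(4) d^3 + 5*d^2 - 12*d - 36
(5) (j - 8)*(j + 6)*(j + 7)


(1) = (k - 2)*(k + 1)
(2) = s*(s - 4)
(3) = q^2 - 36
(4) = (d - 3)*(d + 2)*(d + 6)
(5) = j^3 + 5*j^2 - 62*j - 336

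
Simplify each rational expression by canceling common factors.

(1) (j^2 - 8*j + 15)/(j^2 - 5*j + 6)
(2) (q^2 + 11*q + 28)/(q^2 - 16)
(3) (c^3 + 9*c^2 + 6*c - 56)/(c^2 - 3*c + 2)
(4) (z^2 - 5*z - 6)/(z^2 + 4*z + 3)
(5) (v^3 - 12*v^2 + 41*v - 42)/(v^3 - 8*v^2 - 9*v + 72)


(1) = (j - 5)/(j - 2)
(2) = (q + 7)/(q - 4)
(3) = (c^2 + 11*c + 28)/(c - 1)
(4) = (z - 6)/(z + 3)
(5) = (v^2 - 9*v + 14)/(v^2 - 5*v - 24)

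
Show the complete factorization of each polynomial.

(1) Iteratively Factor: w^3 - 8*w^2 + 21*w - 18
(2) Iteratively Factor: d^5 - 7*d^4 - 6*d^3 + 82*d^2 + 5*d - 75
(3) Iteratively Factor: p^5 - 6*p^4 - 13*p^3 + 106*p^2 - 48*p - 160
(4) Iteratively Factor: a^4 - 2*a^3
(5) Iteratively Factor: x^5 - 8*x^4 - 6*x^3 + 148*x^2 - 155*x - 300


(1) = (w - 3)*(w^2 - 5*w + 6) = (w - 3)*(w - 2)*(w - 3)
(2) = (d - 1)*(d^4 - 6*d^3 - 12*d^2 + 70*d + 75) = (d - 5)*(d - 1)*(d^3 - d^2 - 17*d - 15) = (d - 5)*(d - 1)*(d + 3)*(d^2 - 4*d - 5) = (d - 5)^2*(d - 1)*(d + 3)*(d + 1)
(3) = (p + 1)*(p^4 - 7*p^3 - 6*p^2 + 112*p - 160) = (p - 2)*(p + 1)*(p^3 - 5*p^2 - 16*p + 80) = (p - 4)*(p - 2)*(p + 1)*(p^2 - p - 20) = (p - 4)*(p - 2)*(p + 1)*(p + 4)*(p - 5)
(4) = (a)*(a^3 - 2*a^2) = a^2*(a^2 - 2*a) = a^3*(a - 2)
(5) = (x - 5)*(x^4 - 3*x^3 - 21*x^2 + 43*x + 60) = (x - 5)*(x + 1)*(x^3 - 4*x^2 - 17*x + 60) = (x - 5)*(x - 3)*(x + 1)*(x^2 - x - 20) = (x - 5)^2*(x - 3)*(x + 1)*(x + 4)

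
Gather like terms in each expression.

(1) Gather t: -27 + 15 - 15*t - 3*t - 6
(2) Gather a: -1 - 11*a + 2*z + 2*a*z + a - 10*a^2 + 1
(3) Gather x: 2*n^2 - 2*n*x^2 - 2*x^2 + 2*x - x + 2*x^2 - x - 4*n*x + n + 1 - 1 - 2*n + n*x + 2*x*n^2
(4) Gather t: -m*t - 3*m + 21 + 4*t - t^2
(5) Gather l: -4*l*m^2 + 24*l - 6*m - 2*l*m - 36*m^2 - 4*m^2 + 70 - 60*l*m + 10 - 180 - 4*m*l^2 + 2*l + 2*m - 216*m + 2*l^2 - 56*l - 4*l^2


(1) = -18*t - 18
(2) = -10*a^2 + a*(2*z - 10) + 2*z
(3) = 2*n^2 - 2*n*x^2 - n + x*(2*n^2 - 3*n)
(4) = -3*m - t^2 + t*(4 - m) + 21
(5) = l^2*(-4*m - 2) + l*(-4*m^2 - 62*m - 30) - 40*m^2 - 220*m - 100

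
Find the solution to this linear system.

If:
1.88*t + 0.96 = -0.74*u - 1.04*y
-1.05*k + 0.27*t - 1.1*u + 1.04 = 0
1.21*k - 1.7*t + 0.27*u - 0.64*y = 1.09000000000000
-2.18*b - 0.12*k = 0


Then:
b = 0.0258231859920714*y + 0.0673751949736333
k = -0.469121212189297*y - 1.22398270868767
t = -0.665185281714033*y - 1.22437365052047
u = 0.284524769759975*y + 1.81327359861957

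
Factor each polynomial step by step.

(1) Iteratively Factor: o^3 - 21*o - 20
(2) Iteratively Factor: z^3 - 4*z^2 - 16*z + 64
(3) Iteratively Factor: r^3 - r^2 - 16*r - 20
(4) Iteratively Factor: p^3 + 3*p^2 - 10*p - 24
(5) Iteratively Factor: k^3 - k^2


(1) = (o - 5)*(o^2 + 5*o + 4) = (o - 5)*(o + 4)*(o + 1)
(2) = (z - 4)*(z^2 - 16) = (z - 4)*(z + 4)*(z - 4)
(3) = (r - 5)*(r^2 + 4*r + 4) = (r - 5)*(r + 2)*(r + 2)
(4) = (p + 4)*(p^2 - p - 6) = (p + 2)*(p + 4)*(p - 3)
(5) = (k)*(k^2 - k) = k*(k - 1)*(k)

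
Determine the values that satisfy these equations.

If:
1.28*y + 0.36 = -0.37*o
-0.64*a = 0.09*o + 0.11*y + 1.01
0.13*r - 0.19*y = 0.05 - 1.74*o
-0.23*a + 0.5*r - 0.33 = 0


Then:
a = -1.53
o = 0.00
r = -0.04
y = -0.28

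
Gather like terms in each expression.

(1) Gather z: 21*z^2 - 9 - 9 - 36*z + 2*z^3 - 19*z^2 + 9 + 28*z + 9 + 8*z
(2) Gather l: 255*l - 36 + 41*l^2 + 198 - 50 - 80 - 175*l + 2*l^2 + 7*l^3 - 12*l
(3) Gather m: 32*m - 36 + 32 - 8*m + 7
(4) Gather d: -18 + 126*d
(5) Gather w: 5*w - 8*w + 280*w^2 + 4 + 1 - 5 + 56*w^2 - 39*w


(1) = 2*z^3 + 2*z^2
(2) = 7*l^3 + 43*l^2 + 68*l + 32
(3) = 24*m + 3
(4) = 126*d - 18
(5) = 336*w^2 - 42*w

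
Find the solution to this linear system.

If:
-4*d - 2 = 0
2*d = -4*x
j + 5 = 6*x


Then:
d = -1/2
j = -7/2
x = 1/4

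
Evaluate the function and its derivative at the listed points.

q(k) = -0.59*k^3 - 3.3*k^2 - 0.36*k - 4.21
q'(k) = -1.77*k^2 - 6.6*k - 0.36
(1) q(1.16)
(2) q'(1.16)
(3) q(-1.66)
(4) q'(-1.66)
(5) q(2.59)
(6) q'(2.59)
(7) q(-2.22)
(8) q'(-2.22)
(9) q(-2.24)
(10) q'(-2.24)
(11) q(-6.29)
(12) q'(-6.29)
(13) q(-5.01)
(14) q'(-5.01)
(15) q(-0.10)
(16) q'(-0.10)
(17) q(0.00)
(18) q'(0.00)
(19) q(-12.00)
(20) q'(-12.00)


(1) = -9.99
(2) = -10.40
(3) = -10.01
(4) = 5.72
(5) = -37.53
(6) = -29.33
(7) = -13.22
(8) = 5.57
(9) = -13.33
(10) = 5.54
(11) = 14.32
(12) = -28.87
(13) = -11.04
(14) = -11.72
(15) = -4.21
(16) = 0.28
(17) = -4.21
(18) = -0.36
(19) = 544.43
(20) = -176.04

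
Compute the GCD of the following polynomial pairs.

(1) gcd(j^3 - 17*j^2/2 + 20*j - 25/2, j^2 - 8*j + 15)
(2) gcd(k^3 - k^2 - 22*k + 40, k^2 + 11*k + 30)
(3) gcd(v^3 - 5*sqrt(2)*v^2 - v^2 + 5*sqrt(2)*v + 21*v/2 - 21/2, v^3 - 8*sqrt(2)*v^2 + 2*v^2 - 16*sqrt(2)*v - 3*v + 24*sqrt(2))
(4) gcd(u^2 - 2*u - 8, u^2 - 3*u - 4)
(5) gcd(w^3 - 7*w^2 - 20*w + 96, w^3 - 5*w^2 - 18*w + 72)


(1) = gcd((j - 5)*(j - 5/2)*(j - 1), (j - 5)*(j - 3)) = j - 5
(2) = gcd((k - 4)*(k - 2)*(k + 5), (k + 5)*(k + 6)) = k + 5
(3) = gcd((v - 1)*(v - 7*sqrt(2)/2)*(v - 3*sqrt(2)/2), (v - 1)*(v + 3)*(v - 8*sqrt(2))) = v - 1
(4) = gcd((u - 4)*(u + 2), (u - 4)*(u + 1)) = u - 4
(5) = w^2 + w - 12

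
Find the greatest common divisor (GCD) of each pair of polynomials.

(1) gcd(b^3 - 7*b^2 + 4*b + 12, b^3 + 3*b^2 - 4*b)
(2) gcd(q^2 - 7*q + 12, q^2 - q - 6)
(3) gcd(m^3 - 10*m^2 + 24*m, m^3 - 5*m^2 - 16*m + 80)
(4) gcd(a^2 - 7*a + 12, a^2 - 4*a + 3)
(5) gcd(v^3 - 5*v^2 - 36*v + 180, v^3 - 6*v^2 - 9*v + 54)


(1) = 1
(2) = q - 3
(3) = m - 4
(4) = a - 3
(5) = v - 6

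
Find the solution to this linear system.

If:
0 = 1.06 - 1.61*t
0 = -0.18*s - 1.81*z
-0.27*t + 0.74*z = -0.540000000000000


Then:
s = 4.92
t = 0.66
z = -0.49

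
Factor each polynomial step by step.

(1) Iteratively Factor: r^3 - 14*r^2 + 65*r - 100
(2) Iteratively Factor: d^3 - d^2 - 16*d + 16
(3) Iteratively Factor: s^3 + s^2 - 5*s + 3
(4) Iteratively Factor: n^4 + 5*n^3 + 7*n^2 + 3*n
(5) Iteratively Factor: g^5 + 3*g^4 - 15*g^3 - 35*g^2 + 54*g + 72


(1) = (r - 5)*(r^2 - 9*r + 20) = (r - 5)*(r - 4)*(r - 5)
(2) = (d - 1)*(d^2 - 16) = (d - 1)*(d + 4)*(d - 4)
(3) = (s - 1)*(s^2 + 2*s - 3) = (s - 1)*(s + 3)*(s - 1)
(4) = (n + 3)*(n^3 + 2*n^2 + n) = (n + 1)*(n + 3)*(n^2 + n) = (n + 1)^2*(n + 3)*(n)
(5) = (g + 4)*(g^4 - g^3 - 11*g^2 + 9*g + 18) = (g - 2)*(g + 4)*(g^3 + g^2 - 9*g - 9) = (g - 2)*(g + 3)*(g + 4)*(g^2 - 2*g - 3) = (g - 3)*(g - 2)*(g + 3)*(g + 4)*(g + 1)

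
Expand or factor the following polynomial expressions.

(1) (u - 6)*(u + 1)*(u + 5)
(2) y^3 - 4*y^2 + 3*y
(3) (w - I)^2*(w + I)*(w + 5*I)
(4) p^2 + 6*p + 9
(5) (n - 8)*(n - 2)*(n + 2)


(1) = u^3 - 31*u - 30
(2) = y*(y - 3)*(y - 1)
(3) = w^4 + 4*I*w^3 + 6*w^2 + 4*I*w + 5
(4) = (p + 3)^2
(5) = n^3 - 8*n^2 - 4*n + 32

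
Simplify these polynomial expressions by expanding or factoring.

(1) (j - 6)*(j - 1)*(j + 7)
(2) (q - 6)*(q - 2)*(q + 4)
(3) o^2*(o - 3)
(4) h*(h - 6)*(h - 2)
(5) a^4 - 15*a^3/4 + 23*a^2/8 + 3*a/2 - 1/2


(1) = j^3 - 43*j + 42
(2) = q^3 - 4*q^2 - 20*q + 48
(3) = o^3 - 3*o^2
(4) = h^3 - 8*h^2 + 12*h
(5) = (a - 2)^2*(a - 1/4)*(a + 1/2)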